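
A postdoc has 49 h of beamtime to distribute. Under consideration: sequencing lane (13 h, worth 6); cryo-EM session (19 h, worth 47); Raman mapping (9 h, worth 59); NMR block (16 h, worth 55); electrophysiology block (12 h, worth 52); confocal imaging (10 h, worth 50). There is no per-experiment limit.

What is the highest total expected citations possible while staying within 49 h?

5×Raman mapping uses 45 of the 49 h and totals 295.
Nothing else within 49 h beats 295.

295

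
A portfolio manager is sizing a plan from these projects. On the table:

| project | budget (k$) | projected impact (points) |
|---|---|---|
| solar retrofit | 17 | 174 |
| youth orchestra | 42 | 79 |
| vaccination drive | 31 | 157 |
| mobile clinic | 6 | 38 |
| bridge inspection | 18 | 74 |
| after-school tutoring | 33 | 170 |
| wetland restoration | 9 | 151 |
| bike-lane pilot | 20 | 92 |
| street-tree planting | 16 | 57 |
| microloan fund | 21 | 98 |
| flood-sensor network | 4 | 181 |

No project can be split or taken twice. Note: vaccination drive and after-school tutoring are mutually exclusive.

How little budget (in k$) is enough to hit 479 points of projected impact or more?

Look for the lowest-budget combination reaching 479.
Taking solar retrofit + wetland restoration + flood-sensor network gives 506 (≥ 479) for 30 k$.
Any bundle with less than 30 k$ falls short of 479.

30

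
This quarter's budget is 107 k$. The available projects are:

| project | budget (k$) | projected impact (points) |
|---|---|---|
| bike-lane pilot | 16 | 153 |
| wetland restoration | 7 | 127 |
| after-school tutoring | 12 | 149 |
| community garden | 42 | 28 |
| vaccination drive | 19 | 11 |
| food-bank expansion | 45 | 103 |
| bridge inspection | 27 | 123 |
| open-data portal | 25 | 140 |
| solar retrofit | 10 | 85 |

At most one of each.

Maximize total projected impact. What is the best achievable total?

777

By projected impact per k$: wetland restoration 18.14, after-school tutoring 12.42, bike-lane pilot 9.56, solar retrofit 8.50 lead.
Bike-lane pilot + wetland restoration + after-school tutoring + bridge inspection + open-data portal + solar retrofit uses 97 of the 107 k$ and totals 777.
Next best is bike-lane pilot + wetland restoration + after-school tutoring + vaccination drive + bridge inspection + open-data portal at 703 (106 k$) — short by 74.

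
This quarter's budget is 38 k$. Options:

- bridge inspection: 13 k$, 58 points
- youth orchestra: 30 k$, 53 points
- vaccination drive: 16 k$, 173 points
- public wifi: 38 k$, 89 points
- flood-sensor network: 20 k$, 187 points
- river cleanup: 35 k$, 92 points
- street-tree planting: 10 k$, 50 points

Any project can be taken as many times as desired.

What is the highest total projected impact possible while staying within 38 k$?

Ranking by ratio (projected impact/k$): vaccination drive 10.81, flood-sensor network 9.35, street-tree planting 5.00, bridge inspection 4.46.
A density-first pass picks 2×vaccination drive — 346 at 32 k$.
Dropping vaccination drive frees 16 k$; slotting in flood-sensor network (20 k$) lifts the total to 360 at 36 k$.
That's the maximum — no swap from here does better than 360.

360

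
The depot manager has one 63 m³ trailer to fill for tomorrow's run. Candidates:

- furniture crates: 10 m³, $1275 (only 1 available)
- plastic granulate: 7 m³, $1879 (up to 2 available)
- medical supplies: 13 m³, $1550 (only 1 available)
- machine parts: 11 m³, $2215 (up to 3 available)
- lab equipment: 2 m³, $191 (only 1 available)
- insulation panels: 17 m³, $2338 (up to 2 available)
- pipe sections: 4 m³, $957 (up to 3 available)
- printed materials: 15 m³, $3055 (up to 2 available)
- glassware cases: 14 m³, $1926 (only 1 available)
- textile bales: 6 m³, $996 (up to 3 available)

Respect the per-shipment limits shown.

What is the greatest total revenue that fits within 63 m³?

14114

Ranking by ratio (revenue/m³): plastic granulate 268.43, pipe sections 239.25, printed materials 203.67, machine parts 201.36.
Greedy by ratio would take 2×plastic granulate + 3×pipe sections + 2×printed materials + textile bales: 62 m³ used, total 13735.
Replace printed materials and textile bales with 2×machine parts: the trade gains 379 net, giving 14114 at 63 m³.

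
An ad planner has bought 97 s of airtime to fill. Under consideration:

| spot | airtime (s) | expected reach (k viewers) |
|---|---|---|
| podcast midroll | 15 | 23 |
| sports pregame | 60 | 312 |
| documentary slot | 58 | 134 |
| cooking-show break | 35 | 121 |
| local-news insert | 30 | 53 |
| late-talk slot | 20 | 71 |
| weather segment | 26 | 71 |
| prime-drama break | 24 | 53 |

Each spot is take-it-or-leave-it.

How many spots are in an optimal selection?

Best achievable expected reach is 433.
sports pregame + cooking-show break hits 433 at 95 s.
Every optimal selection uses 2 spots.

2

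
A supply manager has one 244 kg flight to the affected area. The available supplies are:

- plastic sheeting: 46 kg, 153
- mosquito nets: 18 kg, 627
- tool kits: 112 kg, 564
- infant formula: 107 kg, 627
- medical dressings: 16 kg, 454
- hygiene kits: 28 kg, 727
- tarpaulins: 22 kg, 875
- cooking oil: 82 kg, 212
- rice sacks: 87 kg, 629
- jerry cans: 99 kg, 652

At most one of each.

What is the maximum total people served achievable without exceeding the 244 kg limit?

By people served per kg: tarpaulins 39.77, mosquito nets 34.83, medical dressings 28.38, hygiene kits 25.96 lead.
Taking the top-ratio supplies first gives plastic sheeting + mosquito nets + medical dressings + hygiene kits + tarpaulins + rice sacks for 3465 (217 kg).
The 87 kg tied up in rice sacks is better spent on jerry cans — total rises to 3488 (229 kg).

3488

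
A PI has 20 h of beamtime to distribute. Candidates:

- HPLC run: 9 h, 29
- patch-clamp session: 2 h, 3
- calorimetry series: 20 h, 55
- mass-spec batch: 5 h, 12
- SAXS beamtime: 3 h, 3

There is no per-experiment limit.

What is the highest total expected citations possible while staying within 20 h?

2×HPLC run + patch-clamp session uses 20 of the 20 h and totals 61.
Nothing else within 20 h beats 61.

61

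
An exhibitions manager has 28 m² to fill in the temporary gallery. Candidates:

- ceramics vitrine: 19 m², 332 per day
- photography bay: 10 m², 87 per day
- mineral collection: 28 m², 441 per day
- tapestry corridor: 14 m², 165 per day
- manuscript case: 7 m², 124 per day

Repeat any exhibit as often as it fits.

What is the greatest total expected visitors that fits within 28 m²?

496

By expected visitors per m²: manuscript case 17.71, ceramics vitrine 17.47, mineral collection 15.75, tapestry corridor 11.79 lead.
Best packing: 4×manuscript case — 28 m², 496 total.
No other feasible combination exceeds 496.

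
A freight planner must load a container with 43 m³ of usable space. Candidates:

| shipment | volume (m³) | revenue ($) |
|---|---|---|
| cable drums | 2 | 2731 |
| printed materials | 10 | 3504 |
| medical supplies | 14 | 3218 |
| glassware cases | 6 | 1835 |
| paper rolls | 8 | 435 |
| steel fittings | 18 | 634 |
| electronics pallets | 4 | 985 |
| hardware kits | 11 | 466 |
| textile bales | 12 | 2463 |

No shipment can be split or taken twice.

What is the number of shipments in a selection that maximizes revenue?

The maximum revenue within 43 m³ is 12901.
One optimal bundle: cable drums + printed materials + medical supplies + electronics pallets + textile bales (42 m³).
All optima have 5 shipments.

5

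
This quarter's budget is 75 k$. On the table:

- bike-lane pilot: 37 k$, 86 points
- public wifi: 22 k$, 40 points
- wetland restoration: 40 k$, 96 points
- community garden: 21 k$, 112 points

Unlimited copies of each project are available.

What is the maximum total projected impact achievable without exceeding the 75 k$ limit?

336

3×community garden uses 63 of the 75 k$ and totals 336.
Nothing else within 75 k$ beats 336.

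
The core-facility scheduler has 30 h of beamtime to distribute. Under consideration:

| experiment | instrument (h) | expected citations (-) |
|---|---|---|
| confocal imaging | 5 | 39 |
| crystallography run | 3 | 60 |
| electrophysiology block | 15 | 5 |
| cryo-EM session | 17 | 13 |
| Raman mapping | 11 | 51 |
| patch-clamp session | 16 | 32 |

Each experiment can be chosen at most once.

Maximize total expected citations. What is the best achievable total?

Taking confocal imaging + crystallography run + Raman mapping: 19 h used, 150 in expected citations.
An exhaustive check of the 64 subsets confirms 150.

150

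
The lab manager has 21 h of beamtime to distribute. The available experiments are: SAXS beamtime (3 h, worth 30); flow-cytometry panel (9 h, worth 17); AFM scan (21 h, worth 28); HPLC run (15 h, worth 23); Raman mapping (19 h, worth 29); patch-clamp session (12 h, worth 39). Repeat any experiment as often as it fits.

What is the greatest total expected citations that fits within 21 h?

210

By expected citations per h: SAXS beamtime 10.00, patch-clamp session 3.25, flow-cytometry panel 1.89 lead.
Taking 7×SAXS beamtime: 21 h used, 210 in expected citations.
That's the maximum — no swap from here does better than 210.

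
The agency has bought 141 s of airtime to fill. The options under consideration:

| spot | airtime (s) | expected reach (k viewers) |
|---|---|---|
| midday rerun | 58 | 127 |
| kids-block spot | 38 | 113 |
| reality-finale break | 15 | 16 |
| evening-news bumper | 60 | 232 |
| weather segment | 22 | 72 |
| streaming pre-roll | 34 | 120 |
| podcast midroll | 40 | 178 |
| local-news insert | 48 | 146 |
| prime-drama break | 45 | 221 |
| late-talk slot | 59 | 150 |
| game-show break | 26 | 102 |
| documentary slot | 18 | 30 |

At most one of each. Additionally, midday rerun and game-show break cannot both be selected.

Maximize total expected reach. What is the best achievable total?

591

The ratio heuristic lands on weather segment + podcast midroll + prime-drama break + game-show break (573) but leaves 8 s idle.
Dropping game-show break frees 26 s; slotting in streaming pre-roll (34 s) lifts the total to 591 at 141 s.
The closest alternative, evening-news bumper + streaming pre-roll + prime-drama break, reaches only 573.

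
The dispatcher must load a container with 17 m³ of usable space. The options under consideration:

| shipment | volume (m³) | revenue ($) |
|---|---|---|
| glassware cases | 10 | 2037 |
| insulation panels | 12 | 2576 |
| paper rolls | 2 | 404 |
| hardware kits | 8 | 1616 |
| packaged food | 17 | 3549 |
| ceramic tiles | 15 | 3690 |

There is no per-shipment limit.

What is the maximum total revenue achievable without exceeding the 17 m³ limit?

4094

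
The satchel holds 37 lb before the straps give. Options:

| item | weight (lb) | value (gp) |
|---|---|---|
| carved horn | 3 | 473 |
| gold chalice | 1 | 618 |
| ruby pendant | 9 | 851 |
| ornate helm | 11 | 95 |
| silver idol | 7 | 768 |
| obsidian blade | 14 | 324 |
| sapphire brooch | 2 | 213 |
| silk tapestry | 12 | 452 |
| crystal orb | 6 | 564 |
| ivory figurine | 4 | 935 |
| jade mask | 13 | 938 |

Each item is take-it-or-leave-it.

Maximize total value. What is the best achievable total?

4583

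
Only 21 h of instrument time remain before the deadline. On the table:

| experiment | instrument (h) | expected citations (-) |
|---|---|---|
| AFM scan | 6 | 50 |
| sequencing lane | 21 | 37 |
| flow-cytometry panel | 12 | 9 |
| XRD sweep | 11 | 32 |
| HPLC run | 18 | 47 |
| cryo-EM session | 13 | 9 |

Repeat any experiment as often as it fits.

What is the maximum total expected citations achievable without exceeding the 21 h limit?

Ranking by ratio (expected citations/h): AFM scan 8.33, XRD sweep 2.91, HPLC run 2.61.
Taking 3×AFM scan: 18 h used, 150 in expected citations.
Every other selection either busts 21 h or fails to beat 150.

150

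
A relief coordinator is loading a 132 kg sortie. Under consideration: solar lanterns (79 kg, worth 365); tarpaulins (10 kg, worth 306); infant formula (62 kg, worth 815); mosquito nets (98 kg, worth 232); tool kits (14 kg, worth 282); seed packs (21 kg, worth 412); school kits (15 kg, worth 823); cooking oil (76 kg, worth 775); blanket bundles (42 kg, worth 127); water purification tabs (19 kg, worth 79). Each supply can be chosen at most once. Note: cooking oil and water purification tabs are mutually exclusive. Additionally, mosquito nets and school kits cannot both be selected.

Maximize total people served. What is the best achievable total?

2638

Tarpaulins + infant formula + tool kits + seed packs + school kits uses 122 of the 132 kg and totals 2638.
Runner-up tarpaulins + infant formula + seed packs + school kits + water purification tabs tops out at 2435.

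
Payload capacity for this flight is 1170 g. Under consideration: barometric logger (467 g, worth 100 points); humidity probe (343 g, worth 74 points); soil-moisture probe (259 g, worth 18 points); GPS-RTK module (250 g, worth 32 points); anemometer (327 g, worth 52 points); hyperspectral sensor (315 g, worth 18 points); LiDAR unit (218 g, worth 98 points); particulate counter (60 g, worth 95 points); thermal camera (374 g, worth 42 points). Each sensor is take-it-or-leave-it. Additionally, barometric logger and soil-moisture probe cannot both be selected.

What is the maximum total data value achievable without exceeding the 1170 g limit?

367

The ratio ordering already packs tightly: barometric logger + humidity probe + LiDAR unit + particulate counter, 1088 g, 367.
The closest alternative, barometric logger + anemometer + LiDAR unit + particulate counter, reaches only 345.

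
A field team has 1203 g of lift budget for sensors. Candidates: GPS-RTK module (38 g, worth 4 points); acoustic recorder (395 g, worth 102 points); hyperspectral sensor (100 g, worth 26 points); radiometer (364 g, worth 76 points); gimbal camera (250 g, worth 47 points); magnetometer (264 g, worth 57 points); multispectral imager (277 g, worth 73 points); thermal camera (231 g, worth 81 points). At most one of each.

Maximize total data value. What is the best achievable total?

313

Filling by ratio: GPS-RTK module + acoustic recorder + hyperspectral sensor + multispectral imager + thermal camera for 286, with 162 g left unused.
Replace GPS-RTK module and hyperspectral sensor with magnetometer: the trade gains 27 net, giving 313 at 1167 g.
The closest alternative, GPS-RTK module + acoustic recorder + gimbal camera + multispectral imager + thermal camera, reaches only 307.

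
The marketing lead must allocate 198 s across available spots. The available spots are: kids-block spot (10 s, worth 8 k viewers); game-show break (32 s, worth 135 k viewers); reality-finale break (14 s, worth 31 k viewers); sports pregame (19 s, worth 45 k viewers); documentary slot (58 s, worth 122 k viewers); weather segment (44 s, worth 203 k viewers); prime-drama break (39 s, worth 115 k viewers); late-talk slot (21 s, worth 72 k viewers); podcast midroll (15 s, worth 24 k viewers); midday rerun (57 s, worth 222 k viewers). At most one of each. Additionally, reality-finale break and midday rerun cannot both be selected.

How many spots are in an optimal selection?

5

The maximum expected reach within 198 s is 747.
For example game-show break + weather segment + prime-drama break + late-talk slot + midday rerun achieves it, using 193 s.
All optima have 5 spots.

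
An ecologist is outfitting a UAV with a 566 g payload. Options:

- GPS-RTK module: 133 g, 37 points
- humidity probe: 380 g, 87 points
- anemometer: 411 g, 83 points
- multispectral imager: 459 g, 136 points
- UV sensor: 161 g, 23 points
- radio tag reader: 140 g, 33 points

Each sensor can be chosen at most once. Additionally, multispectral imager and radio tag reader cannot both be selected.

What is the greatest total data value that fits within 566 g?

Multispectral imager uses 459 of the 566 g and totals 136.
No other feasible combination exceeds 136.

136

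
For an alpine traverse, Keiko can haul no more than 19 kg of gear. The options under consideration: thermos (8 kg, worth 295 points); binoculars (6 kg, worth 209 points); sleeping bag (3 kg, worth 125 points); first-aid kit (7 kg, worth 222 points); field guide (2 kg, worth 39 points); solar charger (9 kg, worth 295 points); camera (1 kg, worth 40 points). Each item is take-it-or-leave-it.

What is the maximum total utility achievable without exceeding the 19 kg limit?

The ratio heuristic lands on thermos + binoculars + sleeping bag + camera (669) but leaves 1 kg idle.
Dropping binoculars frees 6 kg; slotting in first-aid kit (7 kg) lifts the total to 682 at 19 kg.
An exhaustive check of the 128 subsets confirms 682.

682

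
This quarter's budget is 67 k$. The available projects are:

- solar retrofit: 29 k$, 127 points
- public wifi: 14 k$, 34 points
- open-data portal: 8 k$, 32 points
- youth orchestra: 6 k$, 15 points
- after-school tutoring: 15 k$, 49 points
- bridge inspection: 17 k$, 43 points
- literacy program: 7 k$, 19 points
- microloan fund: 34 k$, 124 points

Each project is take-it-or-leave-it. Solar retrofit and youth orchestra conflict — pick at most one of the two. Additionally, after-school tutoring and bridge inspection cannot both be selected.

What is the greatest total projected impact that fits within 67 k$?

251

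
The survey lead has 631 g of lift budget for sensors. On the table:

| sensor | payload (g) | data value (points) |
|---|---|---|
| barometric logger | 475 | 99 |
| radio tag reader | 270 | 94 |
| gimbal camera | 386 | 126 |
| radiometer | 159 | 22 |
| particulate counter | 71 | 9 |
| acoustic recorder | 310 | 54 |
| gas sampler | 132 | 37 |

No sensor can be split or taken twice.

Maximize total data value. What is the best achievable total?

172

Density check — radio tag reader 0.35, gimbal camera 0.33, gas sampler 0.28, barometric logger 0.21 are the best per g.
A density-first pass picks radio tag reader + radiometer + gas sampler — 153 at 561 g.
The 429 g tied up in radio tag reader and radiometer is better spent on gimbal camera + particulate counter — total rises to 172 (589 g).
That's the maximum — no swap from here does better than 172.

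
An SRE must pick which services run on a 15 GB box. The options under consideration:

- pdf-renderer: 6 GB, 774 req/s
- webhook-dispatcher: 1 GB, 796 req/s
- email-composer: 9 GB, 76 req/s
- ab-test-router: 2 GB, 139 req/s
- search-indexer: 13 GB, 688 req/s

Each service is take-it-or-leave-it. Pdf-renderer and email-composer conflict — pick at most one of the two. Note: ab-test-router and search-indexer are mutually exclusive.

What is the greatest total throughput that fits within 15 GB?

Taking pdf-renderer + webhook-dispatcher + ab-test-router: 9 GB used, 1709 in throughput.
The spare 6 GB is too small for any remaining service, and no feasible exchange beats 1709.

1709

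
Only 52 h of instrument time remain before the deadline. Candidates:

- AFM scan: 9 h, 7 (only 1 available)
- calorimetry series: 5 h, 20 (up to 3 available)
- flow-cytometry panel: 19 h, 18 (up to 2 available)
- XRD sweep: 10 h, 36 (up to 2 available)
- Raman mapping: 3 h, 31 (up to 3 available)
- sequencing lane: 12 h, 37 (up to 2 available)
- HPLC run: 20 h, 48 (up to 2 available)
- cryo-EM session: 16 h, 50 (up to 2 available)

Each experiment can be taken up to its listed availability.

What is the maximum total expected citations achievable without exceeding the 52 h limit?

242

Density check — Raman mapping 10.33, calorimetry series 4.00, XRD sweep 3.60 are the best per h.
The ratio heuristic lands on 3×calorimetry series + 2×XRD sweep + 3×Raman mapping (225) but leaves 8 h idle.
Replace calorimetry series with sequencing lane: the trade gains 17 net, giving 242 at 51 h.
Every other selection either busts 52 h or exceeds an availability limit or fails to beat 242.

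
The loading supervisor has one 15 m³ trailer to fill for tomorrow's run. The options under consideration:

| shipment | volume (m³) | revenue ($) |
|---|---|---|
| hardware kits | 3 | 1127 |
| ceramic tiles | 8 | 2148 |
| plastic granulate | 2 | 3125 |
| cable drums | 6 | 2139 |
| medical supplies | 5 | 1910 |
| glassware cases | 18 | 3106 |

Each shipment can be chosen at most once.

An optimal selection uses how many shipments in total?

Optimal total is 7183.
One optimal bundle: ceramic tiles + plastic granulate + medical supplies (15 m³).
All optima have 3 shipments.

3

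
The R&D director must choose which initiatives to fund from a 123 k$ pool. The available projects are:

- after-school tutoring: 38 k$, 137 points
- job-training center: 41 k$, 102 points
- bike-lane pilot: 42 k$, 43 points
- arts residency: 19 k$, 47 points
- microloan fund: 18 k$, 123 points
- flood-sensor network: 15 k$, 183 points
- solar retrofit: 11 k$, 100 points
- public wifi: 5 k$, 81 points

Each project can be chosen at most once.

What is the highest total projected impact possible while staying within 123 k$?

After-school tutoring + arts residency + microloan fund + flood-sensor network + solar retrofit + public wifi uses 106 of the 123 k$ and totals 671.
Runner-up after-school tutoring + job-training center + microloan fund + flood-sensor network + solar retrofit tops out at 645.

671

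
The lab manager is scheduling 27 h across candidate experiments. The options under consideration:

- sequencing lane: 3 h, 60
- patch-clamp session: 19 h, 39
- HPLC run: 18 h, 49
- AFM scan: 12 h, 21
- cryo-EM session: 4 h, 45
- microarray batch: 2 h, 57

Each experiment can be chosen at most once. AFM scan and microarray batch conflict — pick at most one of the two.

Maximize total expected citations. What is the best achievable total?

211

Ranking by ratio (expected citations/h): microarray batch 28.50, sequencing lane 20.00, cryo-EM session 11.25.
Sequencing lane + HPLC run + cryo-EM session + microarray batch uses 27 of the 27 h and totals 211.
The closest alternative, sequencing lane + HPLC run + microarray batch, reaches only 166.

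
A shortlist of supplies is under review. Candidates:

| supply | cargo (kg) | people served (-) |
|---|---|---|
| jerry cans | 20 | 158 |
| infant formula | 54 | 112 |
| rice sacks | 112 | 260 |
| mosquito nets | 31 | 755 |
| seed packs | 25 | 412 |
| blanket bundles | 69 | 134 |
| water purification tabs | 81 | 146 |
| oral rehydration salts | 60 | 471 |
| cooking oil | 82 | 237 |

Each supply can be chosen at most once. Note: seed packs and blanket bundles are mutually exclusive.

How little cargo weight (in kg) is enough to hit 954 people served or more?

Need the lightest bundle worth ≥ 954.
mosquito nets + seed packs reaches 1167 using 56 kg.
Any bundle with less than 56 kg falls short of 954.

56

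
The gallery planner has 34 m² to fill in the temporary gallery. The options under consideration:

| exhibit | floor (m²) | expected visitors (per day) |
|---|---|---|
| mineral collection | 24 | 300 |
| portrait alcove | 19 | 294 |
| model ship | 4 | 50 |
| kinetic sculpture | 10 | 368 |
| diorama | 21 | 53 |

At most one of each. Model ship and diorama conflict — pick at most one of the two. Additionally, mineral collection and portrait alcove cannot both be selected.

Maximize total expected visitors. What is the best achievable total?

712

Taking portrait alcove + model ship + kinetic sculpture: 33 m² used, 712 in expected visitors.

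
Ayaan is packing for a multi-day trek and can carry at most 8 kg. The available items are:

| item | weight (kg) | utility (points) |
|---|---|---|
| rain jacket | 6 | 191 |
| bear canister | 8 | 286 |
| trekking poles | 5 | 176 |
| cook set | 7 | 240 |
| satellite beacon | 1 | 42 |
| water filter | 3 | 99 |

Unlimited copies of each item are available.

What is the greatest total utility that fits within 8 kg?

336

Ranking by ratio (utility/kg): satellite beacon 42.00, bear canister 35.75, trekking poles 35.20, cook set 34.29.
The ratio ordering already packs tightly: 8×satellite beacon, 8 kg, 336.
No other feasible combination exceeds 336.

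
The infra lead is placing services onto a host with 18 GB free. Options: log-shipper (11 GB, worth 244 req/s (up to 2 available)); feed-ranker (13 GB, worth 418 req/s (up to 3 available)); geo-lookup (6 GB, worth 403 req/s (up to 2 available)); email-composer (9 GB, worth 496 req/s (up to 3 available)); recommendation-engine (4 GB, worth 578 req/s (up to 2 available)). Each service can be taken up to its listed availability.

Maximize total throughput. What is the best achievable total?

1652

Density check — recommendation-engine 144.50, geo-lookup 67.17, email-composer 55.11, feed-ranker 32.15 are the best per GB.
The ratio heuristic lands on geo-lookup + 2×recommendation-engine (1559) but leaves 4 GB idle.
The 6 GB tied up in geo-lookup is better spent on email-composer — total rises to 1652 (17 GB).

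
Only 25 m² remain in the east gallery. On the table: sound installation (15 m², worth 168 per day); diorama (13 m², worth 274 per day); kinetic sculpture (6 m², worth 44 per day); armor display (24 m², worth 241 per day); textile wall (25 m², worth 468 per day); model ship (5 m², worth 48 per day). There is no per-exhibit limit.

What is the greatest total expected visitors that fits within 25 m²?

468

Ranking by ratio (expected visitors/m²): diorama 21.08, textile wall 18.72, sound installation 11.20.
Greedy by ratio would take diorama + 2×model ship: 23 m² used, total 370.
The 23 m² tied up in diorama and 2×model ship is better spent on textile wall — total rises to 468 (25 m²).
That's the maximum — no swap from here does better than 468.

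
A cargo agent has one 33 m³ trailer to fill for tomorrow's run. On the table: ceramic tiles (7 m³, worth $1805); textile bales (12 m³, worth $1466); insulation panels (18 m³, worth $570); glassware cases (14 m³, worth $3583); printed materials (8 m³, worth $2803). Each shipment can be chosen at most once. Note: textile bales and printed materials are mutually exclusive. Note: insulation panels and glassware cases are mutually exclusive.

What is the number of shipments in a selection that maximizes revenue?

The maximum revenue within 33 m³ is 8191.
For example ceramic tiles + glassware cases + printed materials achieves it, using 29 m³.
All optima have 3 shipments.

3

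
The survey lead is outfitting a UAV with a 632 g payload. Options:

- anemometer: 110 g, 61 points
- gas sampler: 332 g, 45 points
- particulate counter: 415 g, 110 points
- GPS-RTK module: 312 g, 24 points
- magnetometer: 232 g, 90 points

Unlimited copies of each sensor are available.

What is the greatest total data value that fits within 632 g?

5×anemometer uses 550 of the 632 g and totals 305.

305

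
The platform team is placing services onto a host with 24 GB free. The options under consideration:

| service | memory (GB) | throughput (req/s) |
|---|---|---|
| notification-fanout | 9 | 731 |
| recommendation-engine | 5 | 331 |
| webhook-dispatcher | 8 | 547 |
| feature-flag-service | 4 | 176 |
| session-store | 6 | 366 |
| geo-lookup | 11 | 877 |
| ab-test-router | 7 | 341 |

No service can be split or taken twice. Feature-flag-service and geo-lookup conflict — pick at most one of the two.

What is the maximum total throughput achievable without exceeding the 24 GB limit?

1755

Taking recommendation-engine + webhook-dispatcher + geo-lookup: 24 GB used, 1755 in throughput.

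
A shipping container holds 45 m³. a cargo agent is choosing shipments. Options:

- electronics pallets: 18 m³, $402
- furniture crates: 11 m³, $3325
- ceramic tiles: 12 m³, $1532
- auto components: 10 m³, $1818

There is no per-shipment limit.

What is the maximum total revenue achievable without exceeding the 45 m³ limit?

13300

By revenue per m³: furniture crates 302.27, auto components 181.80, ceramic tiles 127.67, electronics pallets 22.33 lead.
4×furniture crates uses 44 of the 45 m³ and totals 13300.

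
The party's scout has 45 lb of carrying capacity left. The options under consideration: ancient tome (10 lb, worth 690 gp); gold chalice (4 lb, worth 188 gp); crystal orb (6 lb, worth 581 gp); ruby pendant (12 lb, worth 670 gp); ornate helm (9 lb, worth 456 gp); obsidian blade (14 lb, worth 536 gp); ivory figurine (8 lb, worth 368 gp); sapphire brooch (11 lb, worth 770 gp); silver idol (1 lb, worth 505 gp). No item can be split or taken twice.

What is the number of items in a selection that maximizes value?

6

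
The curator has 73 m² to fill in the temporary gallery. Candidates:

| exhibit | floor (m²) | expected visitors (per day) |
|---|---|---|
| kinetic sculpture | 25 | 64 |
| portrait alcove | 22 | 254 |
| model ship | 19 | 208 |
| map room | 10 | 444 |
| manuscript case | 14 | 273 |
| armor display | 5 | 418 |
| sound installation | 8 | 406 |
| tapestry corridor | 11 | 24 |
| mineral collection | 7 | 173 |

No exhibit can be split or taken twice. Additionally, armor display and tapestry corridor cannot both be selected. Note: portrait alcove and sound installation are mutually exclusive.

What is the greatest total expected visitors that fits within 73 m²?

1922

Best packing: model ship + map room + manuscript case + armor display + sound installation + mineral collection — 63 m², 1922 total.
Every other selection either busts 73 m² or breaks a pairing rule or fails to beat 1922.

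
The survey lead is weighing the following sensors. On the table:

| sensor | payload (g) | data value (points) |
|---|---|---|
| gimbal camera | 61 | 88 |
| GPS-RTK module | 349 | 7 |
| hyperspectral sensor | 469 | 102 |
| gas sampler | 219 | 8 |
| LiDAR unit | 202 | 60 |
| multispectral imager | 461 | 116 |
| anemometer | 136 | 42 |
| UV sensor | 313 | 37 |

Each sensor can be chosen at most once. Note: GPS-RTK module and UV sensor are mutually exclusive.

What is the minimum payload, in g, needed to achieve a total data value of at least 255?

Need the lightest bundle worth ≥ 255.
gimbal camera + LiDAR unit + multispectral imager reaches 264 using 724 g.
Any bundle with less than 724 g falls short of 255.

724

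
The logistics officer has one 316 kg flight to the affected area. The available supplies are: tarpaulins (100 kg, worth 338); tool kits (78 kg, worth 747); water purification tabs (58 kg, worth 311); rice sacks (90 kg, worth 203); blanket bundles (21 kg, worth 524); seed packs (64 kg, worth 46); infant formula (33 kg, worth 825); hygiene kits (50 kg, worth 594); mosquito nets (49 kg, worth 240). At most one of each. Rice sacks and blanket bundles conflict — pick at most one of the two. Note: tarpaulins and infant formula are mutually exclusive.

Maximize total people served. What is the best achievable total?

3241

Density check — infant formula 25.00, blanket bundles 24.95, hygiene kits 11.88 are the best per kg.
Best packing: tool kits + water purification tabs + blanket bundles + infant formula + hygiene kits + mosquito nets — 289 kg, 3241 total.
The closest alternative, tool kits + water purification tabs + blanket bundles + seed packs + infant formula + hygiene kits, reaches only 3047.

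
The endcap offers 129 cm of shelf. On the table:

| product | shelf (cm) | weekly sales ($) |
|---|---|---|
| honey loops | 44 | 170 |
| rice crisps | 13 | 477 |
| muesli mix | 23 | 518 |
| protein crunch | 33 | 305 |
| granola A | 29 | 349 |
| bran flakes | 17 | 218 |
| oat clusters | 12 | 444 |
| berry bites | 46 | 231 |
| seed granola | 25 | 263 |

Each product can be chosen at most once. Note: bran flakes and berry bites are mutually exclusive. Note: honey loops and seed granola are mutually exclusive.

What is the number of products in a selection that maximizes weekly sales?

6

The maximum weekly sales within 129 cm is 2311.
One optimal bundle: rice crisps + muesli mix + protein crunch + granola A + bran flakes + oat clusters (127 cm).
Every optimal selection uses 6 products.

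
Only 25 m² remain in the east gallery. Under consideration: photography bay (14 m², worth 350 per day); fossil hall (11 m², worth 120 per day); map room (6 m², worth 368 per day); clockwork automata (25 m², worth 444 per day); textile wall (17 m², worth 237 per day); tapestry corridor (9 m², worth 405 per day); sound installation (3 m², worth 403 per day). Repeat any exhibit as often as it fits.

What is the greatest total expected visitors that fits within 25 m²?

8×sound installation uses 24 of the 25 m² and totals 3224.

3224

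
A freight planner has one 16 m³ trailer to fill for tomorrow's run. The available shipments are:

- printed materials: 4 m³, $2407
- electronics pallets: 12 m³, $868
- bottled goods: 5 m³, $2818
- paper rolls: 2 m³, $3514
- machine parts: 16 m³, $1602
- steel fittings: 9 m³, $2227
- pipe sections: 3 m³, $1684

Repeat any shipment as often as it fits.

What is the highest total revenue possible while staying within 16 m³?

28112

8×paper rolls uses 16 of the 16 m³ and totals 28112.
Every other selection either busts 16 m³ or fails to beat 28112.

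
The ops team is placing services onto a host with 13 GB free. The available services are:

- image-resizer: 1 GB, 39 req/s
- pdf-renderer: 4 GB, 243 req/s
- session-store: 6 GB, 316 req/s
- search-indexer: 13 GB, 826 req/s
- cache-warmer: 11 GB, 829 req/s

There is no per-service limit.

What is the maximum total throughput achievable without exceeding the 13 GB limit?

907

Ranking by ratio (throughput/GB): cache-warmer 75.36, search-indexer 63.54, pdf-renderer 60.75.
Best packing: 2×image-resizer + cache-warmer — 13 GB, 907 total.
Every other selection either busts 13 GB or fails to beat 907.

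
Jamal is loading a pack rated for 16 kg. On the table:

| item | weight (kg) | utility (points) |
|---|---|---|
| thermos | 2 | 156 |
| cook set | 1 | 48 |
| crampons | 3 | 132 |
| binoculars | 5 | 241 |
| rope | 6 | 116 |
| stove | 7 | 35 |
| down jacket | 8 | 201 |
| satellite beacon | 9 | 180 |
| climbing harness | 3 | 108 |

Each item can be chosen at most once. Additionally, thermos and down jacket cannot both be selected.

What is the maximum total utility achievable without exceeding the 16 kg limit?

685

By utility per kg: thermos 78.00, binoculars 48.20, cook set 48.00 lead.
The ratio ordering already packs tightly: thermos + cook set + crampons + binoculars + climbing harness, 14 kg, 685.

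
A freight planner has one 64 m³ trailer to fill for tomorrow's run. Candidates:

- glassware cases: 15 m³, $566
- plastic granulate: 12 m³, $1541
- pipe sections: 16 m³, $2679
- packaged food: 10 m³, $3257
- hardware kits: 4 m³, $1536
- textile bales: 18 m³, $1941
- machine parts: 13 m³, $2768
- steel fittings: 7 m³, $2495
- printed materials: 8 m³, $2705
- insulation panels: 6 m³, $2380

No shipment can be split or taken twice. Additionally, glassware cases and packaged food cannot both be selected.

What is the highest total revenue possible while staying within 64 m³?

17820

Pipe sections + packaged food + hardware kits + machine parts + steel fittings + printed materials + insulation panels uses 64 of the 64 m³ and totals 17820.
The closest alternative, plastic granulate + packaged food + hardware kits + machine parts + steel fittings + printed materials + insulation panels, reaches only 16682.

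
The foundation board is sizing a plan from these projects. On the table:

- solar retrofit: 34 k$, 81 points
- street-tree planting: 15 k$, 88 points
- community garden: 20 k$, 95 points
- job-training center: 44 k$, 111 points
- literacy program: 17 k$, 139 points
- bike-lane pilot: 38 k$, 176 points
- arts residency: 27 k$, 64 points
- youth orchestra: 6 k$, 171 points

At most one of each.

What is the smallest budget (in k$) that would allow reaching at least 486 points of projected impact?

Look for the lowest-budget combination reaching 486.
street-tree planting + community garden + literacy program + youth orchestra reaches 493 using 58 k$.
Any bundle with less than 58 k$ falls short of 486.

58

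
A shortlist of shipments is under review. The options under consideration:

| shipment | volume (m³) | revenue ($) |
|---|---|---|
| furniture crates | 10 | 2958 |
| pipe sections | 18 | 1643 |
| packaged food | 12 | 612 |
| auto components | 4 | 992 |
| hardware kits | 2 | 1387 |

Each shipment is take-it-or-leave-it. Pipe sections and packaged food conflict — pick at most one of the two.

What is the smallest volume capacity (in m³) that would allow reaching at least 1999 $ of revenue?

6

Look for the lowest-volume combination reaching 1999.
auto components + hardware kits reaches 2379 using 6 m³.
Any bundle with less than 6 m³ falls short of 1999.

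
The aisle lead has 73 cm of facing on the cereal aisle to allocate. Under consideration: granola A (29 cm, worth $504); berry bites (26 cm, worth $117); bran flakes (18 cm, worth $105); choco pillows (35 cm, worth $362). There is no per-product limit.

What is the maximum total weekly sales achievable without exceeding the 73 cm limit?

Taking 2×granola A: 58 cm used, 1008 in weekly sales.
Nothing else within 73 cm beats 1008.

1008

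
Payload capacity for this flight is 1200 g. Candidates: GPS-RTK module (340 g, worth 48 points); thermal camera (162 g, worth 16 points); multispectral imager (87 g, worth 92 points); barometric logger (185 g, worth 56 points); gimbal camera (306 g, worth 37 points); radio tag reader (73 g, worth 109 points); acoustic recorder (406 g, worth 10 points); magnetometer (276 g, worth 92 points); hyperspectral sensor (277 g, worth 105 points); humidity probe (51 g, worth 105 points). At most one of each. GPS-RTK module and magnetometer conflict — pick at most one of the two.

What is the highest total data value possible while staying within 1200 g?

The ratio ordering already packs tightly: thermal camera + multispectral imager + barometric logger + radio tag reader + magnetometer + hyperspectral sensor + humidity probe, 1111 g, 575.
Every other selection either busts 1200 g or breaks a pairing rule or fails to beat 575.

575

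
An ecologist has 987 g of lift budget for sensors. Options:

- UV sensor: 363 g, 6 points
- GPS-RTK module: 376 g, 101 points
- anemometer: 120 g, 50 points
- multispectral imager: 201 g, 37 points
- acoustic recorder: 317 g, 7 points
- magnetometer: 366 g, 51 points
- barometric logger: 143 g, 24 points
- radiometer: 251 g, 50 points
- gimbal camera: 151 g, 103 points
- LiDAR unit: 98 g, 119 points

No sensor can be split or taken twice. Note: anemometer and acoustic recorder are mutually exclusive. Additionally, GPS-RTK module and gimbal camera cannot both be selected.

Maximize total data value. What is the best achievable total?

By data value per g: LiDAR unit 1.21, gimbal camera 0.68, anemometer 0.42 lead.
Taking anemometer + multispectral imager + barometric logger + radiometer + gimbal camera + LiDAR unit: 964 g used, 383 in data value.

383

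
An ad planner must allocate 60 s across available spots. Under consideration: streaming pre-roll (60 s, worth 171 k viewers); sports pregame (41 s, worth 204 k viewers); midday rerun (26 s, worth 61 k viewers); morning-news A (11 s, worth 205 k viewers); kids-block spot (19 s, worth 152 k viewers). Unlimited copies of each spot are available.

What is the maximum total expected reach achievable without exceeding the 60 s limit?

1025

5×morning-news A uses 55 of the 60 s and totals 1025.
No other feasible combination exceeds 1025.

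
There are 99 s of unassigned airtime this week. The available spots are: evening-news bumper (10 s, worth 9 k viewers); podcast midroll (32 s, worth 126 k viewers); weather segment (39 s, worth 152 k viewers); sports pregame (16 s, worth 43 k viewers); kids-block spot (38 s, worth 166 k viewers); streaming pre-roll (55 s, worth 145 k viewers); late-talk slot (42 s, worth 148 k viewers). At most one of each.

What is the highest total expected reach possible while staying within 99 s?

361

Density check — kids-block spot 4.37, podcast midroll 3.94, weather segment 3.90, late-talk slot 3.52 are the best per s.
Taking the top-ratio spots first gives evening-news bumper + podcast midroll + sports pregame + kids-block spot for 344 (96 s).
Replace evening-news bumper and podcast midroll with weather segment: the trade gains 17 net, giving 361 at 93 s.
An exhaustive check of the 128 subsets confirms 361.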